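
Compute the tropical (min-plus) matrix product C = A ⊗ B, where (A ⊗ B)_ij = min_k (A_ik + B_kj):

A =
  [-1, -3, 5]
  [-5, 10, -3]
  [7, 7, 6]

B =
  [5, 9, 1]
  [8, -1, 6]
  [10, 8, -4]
A ⊗ B =
  [4, -4, 0]
  [0, 4, -7]
  [12, 6, 2]

Apply the min-plus product entry-by-entry:
  C[0][0] = min over k of (A[0][0] + B[0][0] = -1 + 5 = 4, A[0][1] + B[1][0] = -3 + 8 = 5, A[0][2] + B[2][0] = 5 + 10 = 15) = 4 (attained at k = 0)
  C[0][1] = min over k of (A[0][0] + B[0][1] = -1 + 9 = 8, A[0][1] + B[1][1] = -3 + -1 = -4, A[0][2] + B[2][1] = 5 + 8 = 13) = -4 (attained at k = 1)
  C[0][2] = min over k of (A[0][0] + B[0][2] = -1 + 1 = 0, A[0][1] + B[1][2] = -3 + 6 = 3, A[0][2] + B[2][2] = 5 + -4 = 1) = 0 (attained at k = 0)
  C[1][0] = min over k of (A[1][0] + B[0][0] = -5 + 5 = 0, A[1][1] + B[1][0] = 10 + 8 = 18, A[1][2] + B[2][0] = -3 + 10 = 7) = 0 (attained at k = 0)
  C[1][1] = min over k of (A[1][0] + B[0][1] = -5 + 9 = 4, A[1][1] + B[1][1] = 10 + -1 = 9, A[1][2] + B[2][1] = -3 + 8 = 5) = 4 (attained at k = 0)
  C[1][2] = min over k of (A[1][0] + B[0][2] = -5 + 1 = -4, A[1][1] + B[1][2] = 10 + 6 = 16, A[1][2] + B[2][2] = -3 + -4 = -7) = -7 (attained at k = 2)
  C[2][0] = min over k of (A[2][0] + B[0][0] = 7 + 5 = 12, A[2][1] + B[1][0] = 7 + 8 = 15, A[2][2] + B[2][0] = 6 + 10 = 16) = 12 (attained at k = 0)
  C[2][1] = min over k of (A[2][0] + B[0][1] = 7 + 9 = 16, A[2][1] + B[1][1] = 7 + -1 = 6, A[2][2] + B[2][1] = 6 + 8 = 14) = 6 (attained at k = 1)
  C[2][2] = min over k of (A[2][0] + B[0][2] = 7 + 1 = 8, A[2][1] + B[1][2] = 7 + 6 = 13, A[2][2] + B[2][2] = 6 + -4 = 2) = 2 (attained at k = 2)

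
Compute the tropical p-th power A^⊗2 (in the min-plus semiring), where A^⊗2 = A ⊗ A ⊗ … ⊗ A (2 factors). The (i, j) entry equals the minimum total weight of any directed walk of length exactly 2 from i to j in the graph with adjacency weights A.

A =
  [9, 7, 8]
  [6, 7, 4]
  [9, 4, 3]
A^⊗2 =
  [13, 12, 11]
  [13, 8, 7]
  [10, 7, 6]

Each entry (A^⊗2)_ij equals the minimum over all length-2 walks i = v_0 → v_1 → … → v_2 = j of Σ_t A[v_t][v_{t+1}]. For example, for (i, j) = (0, 2) we minimise over 3 possible intermediate vertex sequences; the minimum is 11, attained along the walk 0 → 1 → 2.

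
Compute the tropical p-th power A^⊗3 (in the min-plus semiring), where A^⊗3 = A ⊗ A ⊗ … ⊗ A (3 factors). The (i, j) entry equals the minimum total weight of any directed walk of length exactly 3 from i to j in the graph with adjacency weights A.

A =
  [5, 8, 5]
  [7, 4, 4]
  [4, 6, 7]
A^⊗3 =
  [14, 15, 14]
  [12, 12, 12]
  [13, 14, 14]

Each entry (A^⊗3)_ij equals the minimum over all length-3 walks i = v_0 → v_1 → … → v_3 = j of Σ_t A[v_t][v_{t+1}]. For example, for (i, j) = (0, 2) we minimise over 9 possible intermediate vertex sequences; the minimum is 14, attained along the walk 0 → 2 → 0 → 2.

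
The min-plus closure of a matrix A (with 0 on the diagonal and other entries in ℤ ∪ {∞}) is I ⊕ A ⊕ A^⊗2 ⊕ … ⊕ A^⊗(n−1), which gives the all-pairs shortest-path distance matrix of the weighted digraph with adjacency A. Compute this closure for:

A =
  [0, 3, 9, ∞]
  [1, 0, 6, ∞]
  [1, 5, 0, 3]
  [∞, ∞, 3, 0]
Closure =
  [0, 3, 9, 12]
  [1, 0, 6, 9]
  [1, 4, 0, 3]
  [4, 7, 3, 0]

This is the Floyd-Warshall all-pairs shortest-path computation. For each intermediate vertex k = 0, 1, …, 3, update dist[i][j] ← min(dist[i][j], dist[i][k] + dist[k][j]). The final matrix gives, for each (i, j), the minimum total weight of any directed path from i to j (possibly empty when i = j).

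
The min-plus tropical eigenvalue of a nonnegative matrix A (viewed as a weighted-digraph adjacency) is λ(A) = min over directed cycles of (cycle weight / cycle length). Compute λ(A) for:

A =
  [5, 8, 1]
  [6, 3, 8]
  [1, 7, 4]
λ(A) = 1

Enumerate directed cycles and compute their means (weight / length). Sample:
  cycle 0 → 0: weight = 5, length = 1, mean = 5/1 ≈ 5.000
  cycle 1 → 1: weight = 3, length = 1, mean = 3/1 ≈ 3.000
  cycle 2 → 2: weight = 4, length = 1, mean = 4/1 ≈ 4.000
  cycle 0 → 1 → 0: weight = 14, length = 2, mean = 14/2 ≈ 7.000
  cycle 0 → 2 → 0: weight = 2, length = 2, mean = 2/2 ≈ 1.000
  cycle 1 → 0 → 1: weight = 14, length = 2, mean = 14/2 ≈ 7.000
Minimum mean = 1.000, attained e.g. along the cycle 0 → 2 → 0 with weight 2 and length 2. So λ(A) = 2/2 = 1.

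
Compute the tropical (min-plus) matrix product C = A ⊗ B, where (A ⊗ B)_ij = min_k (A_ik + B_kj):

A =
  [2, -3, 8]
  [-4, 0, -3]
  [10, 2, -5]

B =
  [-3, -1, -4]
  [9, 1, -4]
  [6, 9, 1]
A ⊗ B =
  [-1, -2, -7]
  [-7, -5, -8]
  [1, 3, -4]

Apply the min-plus product entry-by-entry:
  C[0][0] = min over k of (A[0][0] + B[0][0] = 2 + -3 = -1, A[0][1] + B[1][0] = -3 + 9 = 6, A[0][2] + B[2][0] = 8 + 6 = 14) = -1 (attained at k = 0)
  C[0][1] = min over k of (A[0][0] + B[0][1] = 2 + -1 = 1, A[0][1] + B[1][1] = -3 + 1 = -2, A[0][2] + B[2][1] = 8 + 9 = 17) = -2 (attained at k = 1)
  C[0][2] = min over k of (A[0][0] + B[0][2] = 2 + -4 = -2, A[0][1] + B[1][2] = -3 + -4 = -7, A[0][2] + B[2][2] = 8 + 1 = 9) = -7 (attained at k = 1)
  C[1][0] = min over k of (A[1][0] + B[0][0] = -4 + -3 = -7, A[1][1] + B[1][0] = 0 + 9 = 9, A[1][2] + B[2][0] = -3 + 6 = 3) = -7 (attained at k = 0)
  C[1][1] = min over k of (A[1][0] + B[0][1] = -4 + -1 = -5, A[1][1] + B[1][1] = 0 + 1 = 1, A[1][2] + B[2][1] = -3 + 9 = 6) = -5 (attained at k = 0)
  C[1][2] = min over k of (A[1][0] + B[0][2] = -4 + -4 = -8, A[1][1] + B[1][2] = 0 + -4 = -4, A[1][2] + B[2][2] = -3 + 1 = -2) = -8 (attained at k = 0)
  C[2][0] = min over k of (A[2][0] + B[0][0] = 10 + -3 = 7, A[2][1] + B[1][0] = 2 + 9 = 11, A[2][2] + B[2][0] = -5 + 6 = 1) = 1 (attained at k = 2)
  C[2][1] = min over k of (A[2][0] + B[0][1] = 10 + -1 = 9, A[2][1] + B[1][1] = 2 + 1 = 3, A[2][2] + B[2][1] = -5 + 9 = 4) = 3 (attained at k = 1)
  C[2][2] = min over k of (A[2][0] + B[0][2] = 10 + -4 = 6, A[2][1] + B[1][2] = 2 + -4 = -2, A[2][2] + B[2][2] = -5 + 1 = -4) = -4 (attained at k = 2)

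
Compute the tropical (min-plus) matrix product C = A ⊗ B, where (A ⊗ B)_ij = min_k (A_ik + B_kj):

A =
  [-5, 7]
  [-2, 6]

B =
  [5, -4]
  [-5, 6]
A ⊗ B =
  [0, -9]
  [1, -6]

Apply the min-plus product entry-by-entry:
  C[0][0] = min over k of (A[0][0] + B[0][0] = -5 + 5 = 0, A[0][1] + B[1][0] = 7 + -5 = 2) = 0 (attained at k = 0)
  C[0][1] = min over k of (A[0][0] + B[0][1] = -5 + -4 = -9, A[0][1] + B[1][1] = 7 + 6 = 13) = -9 (attained at k = 0)
  C[1][0] = min over k of (A[1][0] + B[0][0] = -2 + 5 = 3, A[1][1] + B[1][0] = 6 + -5 = 1) = 1 (attained at k = 1)
  C[1][1] = min over k of (A[1][0] + B[0][1] = -2 + -4 = -6, A[1][1] + B[1][1] = 6 + 6 = 12) = -6 (attained at k = 0)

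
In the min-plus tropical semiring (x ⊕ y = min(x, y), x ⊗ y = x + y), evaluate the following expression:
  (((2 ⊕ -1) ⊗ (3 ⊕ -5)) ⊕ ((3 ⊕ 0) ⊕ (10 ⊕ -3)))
(((2 ⊕ -1) ⊗ (3 ⊕ -5)) ⊕ ((3 ⊕ 0) ⊕ (10 ⊕ -3))) = -6

Expand innermost to outermost. Recall ⊕ takes the minimum of its arguments and ⊗ takes their sum. Working out the expression (((2 ⊕ -1) ⊗ (3 ⊕ -5)) ⊕ ((3 ⊕ 0) ⊕ (10 ⊕ -3))) gives -6.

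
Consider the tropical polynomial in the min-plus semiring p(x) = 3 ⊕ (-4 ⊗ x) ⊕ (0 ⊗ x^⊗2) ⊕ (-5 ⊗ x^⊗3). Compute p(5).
p(5) = 1

A tropical monomial a ⊗ x^⊗i evaluates to a + i · x. Evaluating each term at x = 5:
  Term 0 contributes 3 + 0 · 5 = 3
  Term 1 contributes -4 + 1 · 5 = 1
  Term 2 contributes 0 + 2 · 5 = 10
  Term 3 contributes -5 + 3 · 5 = 10
p(5) = ⊕ of these = min[3, 1, 10, 10] = 1.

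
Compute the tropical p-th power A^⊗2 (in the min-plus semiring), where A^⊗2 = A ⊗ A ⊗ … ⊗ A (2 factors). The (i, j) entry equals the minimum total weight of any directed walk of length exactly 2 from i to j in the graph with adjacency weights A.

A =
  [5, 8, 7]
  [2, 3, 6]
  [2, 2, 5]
A^⊗2 =
  [9, 9, 12]
  [5, 6, 9]
  [4, 5, 8]

Each entry (A^⊗2)_ij equals the minimum over all length-2 walks i = v_0 → v_1 → … → v_2 = j of Σ_t A[v_t][v_{t+1}]. For example, for (i, j) = (0, 2) we minimise over 3 possible intermediate vertex sequences; the minimum is 12, attained along the walk 0 → 0 → 2.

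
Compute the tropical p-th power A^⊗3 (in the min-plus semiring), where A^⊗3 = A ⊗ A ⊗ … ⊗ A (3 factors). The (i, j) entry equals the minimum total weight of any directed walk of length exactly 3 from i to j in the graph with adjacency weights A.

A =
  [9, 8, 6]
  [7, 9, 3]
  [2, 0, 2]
A^⊗3 =
  [10, 8, 9]
  [7, 5, 6]
  [5, 3, 5]

Each entry (A^⊗3)_ij equals the minimum over all length-3 walks i = v_0 → v_1 → … → v_3 = j of Σ_t A[v_t][v_{t+1}]. For example, for (i, j) = (0, 2) we minimise over 9 possible intermediate vertex sequences; the minimum is 9, attained along the walk 0 → 2 → 1 → 2.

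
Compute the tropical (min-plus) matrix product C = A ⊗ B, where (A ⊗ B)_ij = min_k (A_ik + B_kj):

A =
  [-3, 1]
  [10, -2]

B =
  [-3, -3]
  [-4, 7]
A ⊗ B =
  [-6, -6]
  [-6, 5]

Apply the min-plus product entry-by-entry:
  C[0][0] = min over k of (A[0][0] + B[0][0] = -3 + -3 = -6, A[0][1] + B[1][0] = 1 + -4 = -3) = -6 (attained at k = 0)
  C[0][1] = min over k of (A[0][0] + B[0][1] = -3 + -3 = -6, A[0][1] + B[1][1] = 1 + 7 = 8) = -6 (attained at k = 0)
  C[1][0] = min over k of (A[1][0] + B[0][0] = 10 + -3 = 7, A[1][1] + B[1][0] = -2 + -4 = -6) = -6 (attained at k = 1)
  C[1][1] = min over k of (A[1][0] + B[0][1] = 10 + -3 = 7, A[1][1] + B[1][1] = -2 + 7 = 5) = 5 (attained at k = 1)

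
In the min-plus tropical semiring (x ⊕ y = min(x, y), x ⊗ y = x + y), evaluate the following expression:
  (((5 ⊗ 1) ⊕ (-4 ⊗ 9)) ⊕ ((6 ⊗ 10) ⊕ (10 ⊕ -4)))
(((5 ⊗ 1) ⊕ (-4 ⊗ 9)) ⊕ ((6 ⊗ 10) ⊕ (10 ⊕ -4))) = -4

Expand innermost to outermost. Recall ⊕ takes the minimum of its arguments and ⊗ takes their sum. Working out the expression (((5 ⊗ 1) ⊕ (-4 ⊗ 9)) ⊕ ((6 ⊗ 10) ⊕ (10 ⊕ -4))) gives -4.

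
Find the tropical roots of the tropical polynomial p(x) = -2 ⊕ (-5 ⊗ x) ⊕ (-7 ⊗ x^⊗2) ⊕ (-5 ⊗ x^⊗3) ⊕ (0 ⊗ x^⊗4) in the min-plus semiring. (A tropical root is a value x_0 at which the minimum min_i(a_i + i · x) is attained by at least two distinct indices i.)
Roots: {-5, -2, 2, 3}

Each tropical root is a break point of the lower envelope of the lines y = a_i + i · x (there are 5 lines, with slopes 0, 1, ..., 4). Only the lines that attain the minimum somewhere contribute to roots; other lines are dominated. Here the surviving (envelope) indices are i = 4, i = 3, i = 2, i = 1, i = 0.
Intersections between consecutive envelope lines give the roots: for adjacent envelope indices i < j the intersection is x = (a_i − a_j) / (j − i). Reading off the sorted break points: {-5, -2, 2, 3}.
Verification: at each break x_0, at least two indices attain the minimum of min_i(a_i + i · x_0).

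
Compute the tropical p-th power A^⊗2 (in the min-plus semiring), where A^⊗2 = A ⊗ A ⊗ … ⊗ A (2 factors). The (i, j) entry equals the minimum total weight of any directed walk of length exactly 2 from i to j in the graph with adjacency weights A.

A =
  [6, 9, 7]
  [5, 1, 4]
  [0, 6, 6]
A^⊗2 =
  [7, 10, 13]
  [4, 2, 5]
  [6, 7, 7]

Each entry (A^⊗2)_ij equals the minimum over all length-2 walks i = v_0 → v_1 → … → v_2 = j of Σ_t A[v_t][v_{t+1}]. For example, for (i, j) = (0, 2) we minimise over 3 possible intermediate vertex sequences; the minimum is 13, attained along the walk 0 → 0 → 2.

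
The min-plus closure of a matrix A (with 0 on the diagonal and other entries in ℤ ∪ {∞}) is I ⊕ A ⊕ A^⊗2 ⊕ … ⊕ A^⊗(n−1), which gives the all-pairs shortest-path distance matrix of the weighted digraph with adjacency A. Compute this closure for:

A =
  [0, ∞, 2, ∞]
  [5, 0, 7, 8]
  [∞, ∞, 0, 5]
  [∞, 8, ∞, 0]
Closure =
  [0, 15, 2, 7]
  [5, 0, 7, 8]
  [18, 13, 0, 5]
  [13, 8, 15, 0]

This is the Floyd-Warshall all-pairs shortest-path computation. For each intermediate vertex k = 0, 1, …, 3, update dist[i][j] ← min(dist[i][j], dist[i][k] + dist[k][j]). The final matrix gives, for each (i, j), the minimum total weight of any directed path from i to j (possibly empty when i = j).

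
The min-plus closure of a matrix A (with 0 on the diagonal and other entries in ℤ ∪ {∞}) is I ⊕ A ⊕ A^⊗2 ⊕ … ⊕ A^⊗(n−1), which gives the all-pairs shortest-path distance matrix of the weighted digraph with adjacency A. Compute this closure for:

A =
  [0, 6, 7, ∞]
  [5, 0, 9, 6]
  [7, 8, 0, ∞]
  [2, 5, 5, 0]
Closure =
  [0, 6, 7, 12]
  [5, 0, 9, 6]
  [7, 8, 0, 14]
  [2, 5, 5, 0]

This is the Floyd-Warshall all-pairs shortest-path computation. For each intermediate vertex k = 0, 1, …, 3, update dist[i][j] ← min(dist[i][j], dist[i][k] + dist[k][j]). The final matrix gives, for each (i, j), the minimum total weight of any directed path from i to j (possibly empty when i = j).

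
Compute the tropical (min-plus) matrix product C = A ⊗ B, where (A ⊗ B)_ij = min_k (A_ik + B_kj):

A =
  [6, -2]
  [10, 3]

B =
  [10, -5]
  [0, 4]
A ⊗ B =
  [-2, 1]
  [3, 5]

Apply the min-plus product entry-by-entry:
  C[0][0] = min over k of (A[0][0] + B[0][0] = 6 + 10 = 16, A[0][1] + B[1][0] = -2 + 0 = -2) = -2 (attained at k = 1)
  C[0][1] = min over k of (A[0][0] + B[0][1] = 6 + -5 = 1, A[0][1] + B[1][1] = -2 + 4 = 2) = 1 (attained at k = 0)
  C[1][0] = min over k of (A[1][0] + B[0][0] = 10 + 10 = 20, A[1][1] + B[1][0] = 3 + 0 = 3) = 3 (attained at k = 1)
  C[1][1] = min over k of (A[1][0] + B[0][1] = 10 + -5 = 5, A[1][1] + B[1][1] = 3 + 4 = 7) = 5 (attained at k = 0)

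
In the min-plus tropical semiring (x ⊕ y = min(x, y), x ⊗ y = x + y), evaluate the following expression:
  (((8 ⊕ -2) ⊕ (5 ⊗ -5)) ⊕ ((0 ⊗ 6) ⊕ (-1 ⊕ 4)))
(((8 ⊕ -2) ⊕ (5 ⊗ -5)) ⊕ ((0 ⊗ 6) ⊕ (-1 ⊕ 4))) = -2

Expand innermost to outermost. Recall ⊕ takes the minimum of its arguments and ⊗ takes their sum. Working out the expression (((8 ⊕ -2) ⊕ (5 ⊗ -5)) ⊕ ((0 ⊗ 6) ⊕ (-1 ⊕ 4))) gives -2.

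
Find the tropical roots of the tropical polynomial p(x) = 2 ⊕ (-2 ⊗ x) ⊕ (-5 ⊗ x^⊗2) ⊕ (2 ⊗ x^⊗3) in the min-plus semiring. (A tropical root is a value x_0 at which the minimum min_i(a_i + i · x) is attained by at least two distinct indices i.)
Roots: {-7, 3, 4}

Each tropical root is a break point of the lower envelope of the lines y = a_i + i · x (there are 4 lines, with slopes 0, 1, ..., 3). Only the lines that attain the minimum somewhere contribute to roots; other lines are dominated. Here the surviving (envelope) indices are i = 3, i = 2, i = 1, i = 0.
Intersections between consecutive envelope lines give the roots: for adjacent envelope indices i < j the intersection is x = (a_i − a_j) / (j − i). Reading off the sorted break points: {-7, 3, 4}.
Verification: at each break x_0, at least two indices attain the minimum of min_i(a_i + i · x_0).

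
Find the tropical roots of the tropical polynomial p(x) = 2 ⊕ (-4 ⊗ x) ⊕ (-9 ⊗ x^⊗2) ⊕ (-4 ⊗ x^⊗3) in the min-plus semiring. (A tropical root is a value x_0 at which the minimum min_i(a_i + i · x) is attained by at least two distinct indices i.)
Roots: {-5, 5, 6}

Each tropical root is a break point of the lower envelope of the lines y = a_i + i · x (there are 4 lines, with slopes 0, 1, ..., 3). Only the lines that attain the minimum somewhere contribute to roots; other lines are dominated. Here the surviving (envelope) indices are i = 3, i = 2, i = 1, i = 0.
Intersections between consecutive envelope lines give the roots: for adjacent envelope indices i < j the intersection is x = (a_i − a_j) / (j − i). Reading off the sorted break points: {-5, 5, 6}.
Verification: at each break x_0, at least two indices attain the minimum of min_i(a_i + i · x_0).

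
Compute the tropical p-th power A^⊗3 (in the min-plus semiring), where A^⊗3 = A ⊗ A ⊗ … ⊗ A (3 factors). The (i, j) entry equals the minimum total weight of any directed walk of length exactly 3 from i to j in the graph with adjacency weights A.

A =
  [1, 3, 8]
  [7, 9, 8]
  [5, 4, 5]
A^⊗3 =
  [3, 5, 10]
  [9, 11, 16]
  [7, 9, 14]

Each entry (A^⊗3)_ij equals the minimum over all length-3 walks i = v_0 → v_1 → … → v_3 = j of Σ_t A[v_t][v_{t+1}]. For example, for (i, j) = (0, 2) we minimise over 9 possible intermediate vertex sequences; the minimum is 10, attained along the walk 0 → 0 → 0 → 2.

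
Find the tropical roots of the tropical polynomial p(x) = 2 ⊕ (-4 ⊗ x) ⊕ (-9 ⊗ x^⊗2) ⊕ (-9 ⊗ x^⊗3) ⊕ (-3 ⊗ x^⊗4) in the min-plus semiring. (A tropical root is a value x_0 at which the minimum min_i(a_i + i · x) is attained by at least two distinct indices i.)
Roots: {-6, 0, 5, 6}

Each tropical root is a break point of the lower envelope of the lines y = a_i + i · x (there are 5 lines, with slopes 0, 1, ..., 4). Only the lines that attain the minimum somewhere contribute to roots; other lines are dominated. Here the surviving (envelope) indices are i = 4, i = 3, i = 2, i = 1, i = 0.
Intersections between consecutive envelope lines give the roots: for adjacent envelope indices i < j the intersection is x = (a_i − a_j) / (j − i). Reading off the sorted break points: {-6, 0, 5, 6}.
Verification: at each break x_0, at least two indices attain the minimum of min_i(a_i + i · x_0).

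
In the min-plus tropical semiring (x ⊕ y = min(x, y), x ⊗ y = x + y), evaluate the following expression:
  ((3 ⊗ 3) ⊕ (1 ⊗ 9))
((3 ⊗ 3) ⊕ (1 ⊗ 9)) = 6

Expand innermost to outermost. Recall ⊕ takes the minimum of its arguments and ⊗ takes their sum. Working out the expression ((3 ⊗ 3) ⊕ (1 ⊗ 9)) gives 6.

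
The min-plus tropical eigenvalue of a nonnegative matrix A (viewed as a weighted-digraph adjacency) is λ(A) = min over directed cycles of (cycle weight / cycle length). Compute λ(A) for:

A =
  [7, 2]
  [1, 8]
λ(A) = 3/2

Enumerate directed cycles and compute their means (weight / length). Sample:
  cycle 0 → 0: weight = 7, length = 1, mean = 7/1 ≈ 7.000
  cycle 1 → 1: weight = 8, length = 1, mean = 8/1 ≈ 8.000
  cycle 0 → 1 → 0: weight = 3, length = 2, mean = 3/2 ≈ 1.500
  cycle 1 → 0 → 1: weight = 3, length = 2, mean = 3/2 ≈ 1.500
Minimum mean = 1.500, attained e.g. along the cycle 0 → 1 → 0 with weight 3 and length 2. So λ(A) = 3/2 = 3/2.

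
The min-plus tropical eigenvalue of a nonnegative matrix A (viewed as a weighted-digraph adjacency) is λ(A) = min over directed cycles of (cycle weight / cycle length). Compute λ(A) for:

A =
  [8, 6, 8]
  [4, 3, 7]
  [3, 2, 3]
λ(A) = 3

Enumerate directed cycles and compute their means (weight / length). Sample:
  cycle 0 → 0: weight = 8, length = 1, mean = 8/1 ≈ 8.000
  cycle 1 → 1: weight = 3, length = 1, mean = 3/1 ≈ 3.000
  cycle 2 → 2: weight = 3, length = 1, mean = 3/1 ≈ 3.000
  cycle 0 → 1 → 0: weight = 10, length = 2, mean = 10/2 ≈ 5.000
  cycle 0 → 2 → 0: weight = 11, length = 2, mean = 11/2 ≈ 5.500
  cycle 1 → 0 → 1: weight = 10, length = 2, mean = 10/2 ≈ 5.000
Minimum mean = 3.000, attained e.g. along the cycle 1 → 1 with weight 3 and length 1. So λ(A) = 3/1 = 3.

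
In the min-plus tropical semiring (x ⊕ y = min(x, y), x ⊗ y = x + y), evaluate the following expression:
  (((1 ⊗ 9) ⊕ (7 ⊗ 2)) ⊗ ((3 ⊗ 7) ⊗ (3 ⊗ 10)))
(((1 ⊗ 9) ⊕ (7 ⊗ 2)) ⊗ ((3 ⊗ 7) ⊗ (3 ⊗ 10))) = 32

Expand innermost to outermost. Recall ⊕ takes the minimum of its arguments and ⊗ takes their sum. Working out the expression (((1 ⊗ 9) ⊕ (7 ⊗ 2)) ⊗ ((3 ⊗ 7) ⊗ (3 ⊗ 10))) gives 32.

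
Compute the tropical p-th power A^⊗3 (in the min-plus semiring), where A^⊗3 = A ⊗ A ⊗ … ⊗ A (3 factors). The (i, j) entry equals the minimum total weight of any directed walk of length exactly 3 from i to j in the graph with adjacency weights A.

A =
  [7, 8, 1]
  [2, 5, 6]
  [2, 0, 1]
A^⊗3 =
  [3, 2, 3]
  [5, 3, 4]
  [3, 2, 3]

Each entry (A^⊗3)_ij equals the minimum over all length-3 walks i = v_0 → v_1 → … → v_3 = j of Σ_t A[v_t][v_{t+1}]. For example, for (i, j) = (0, 2) we minimise over 9 possible intermediate vertex sequences; the minimum is 3, attained along the walk 0 → 2 → 2 → 2.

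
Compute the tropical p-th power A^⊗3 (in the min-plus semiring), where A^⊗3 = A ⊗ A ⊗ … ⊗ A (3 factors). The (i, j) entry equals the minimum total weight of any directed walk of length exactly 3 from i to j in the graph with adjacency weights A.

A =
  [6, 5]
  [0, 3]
A^⊗3 =
  [8, 10]
  [5, 8]

Each entry (A^⊗3)_ij equals the minimum over all length-3 walks i = v_0 → v_1 → … → v_3 = j of Σ_t A[v_t][v_{t+1}]. For example, for (i, j) = (0, 1) we minimise over 4 possible intermediate vertex sequences; the minimum is 10, attained along the walk 0 → 1 → 0 → 1.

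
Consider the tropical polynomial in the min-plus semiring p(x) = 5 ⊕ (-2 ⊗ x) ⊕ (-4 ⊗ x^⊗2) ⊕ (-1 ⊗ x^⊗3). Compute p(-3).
p(-3) = -10

A tropical monomial a ⊗ x^⊗i evaluates to a + i · x. Evaluating each term at x = -3:
  Term 0 contributes 5 + 0 · -3 = 5
  Term 1 contributes -2 + 1 · -3 = -5
  Term 2 contributes -4 + 2 · -3 = -10
  Term 3 contributes -1 + 3 · -3 = -10
p(-3) = ⊕ of these = min[5, -5, -10, -10] = -10.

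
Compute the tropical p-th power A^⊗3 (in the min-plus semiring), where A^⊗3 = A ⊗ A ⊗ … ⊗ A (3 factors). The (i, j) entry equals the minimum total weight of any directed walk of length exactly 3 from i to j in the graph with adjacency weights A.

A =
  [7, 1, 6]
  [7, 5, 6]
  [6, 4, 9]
A^⊗3 =
  [13, 9, 12]
  [15, 13, 14]
  [14, 12, 13]

Each entry (A^⊗3)_ij equals the minimum over all length-3 walks i = v_0 → v_1 → … → v_3 = j of Σ_t A[v_t][v_{t+1}]. For example, for (i, j) = (0, 2) we minimise over 9 possible intermediate vertex sequences; the minimum is 12, attained along the walk 0 → 1 → 1 → 2.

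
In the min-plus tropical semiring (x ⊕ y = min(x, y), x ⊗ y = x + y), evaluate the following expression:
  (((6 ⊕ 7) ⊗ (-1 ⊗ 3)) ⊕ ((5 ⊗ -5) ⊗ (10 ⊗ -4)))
(((6 ⊕ 7) ⊗ (-1 ⊗ 3)) ⊕ ((5 ⊗ -5) ⊗ (10 ⊗ -4))) = 6

Expand innermost to outermost. Recall ⊕ takes the minimum of its arguments and ⊗ takes their sum. Working out the expression (((6 ⊕ 7) ⊗ (-1 ⊗ 3)) ⊕ ((5 ⊗ -5) ⊗ (10 ⊗ -4))) gives 6.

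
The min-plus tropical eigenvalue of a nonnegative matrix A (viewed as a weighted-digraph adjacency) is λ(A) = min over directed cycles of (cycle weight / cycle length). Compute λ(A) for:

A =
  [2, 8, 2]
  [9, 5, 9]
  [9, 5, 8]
λ(A) = 2

Enumerate directed cycles and compute their means (weight / length). Sample:
  cycle 0 → 0: weight = 2, length = 1, mean = 2/1 ≈ 2.000
  cycle 1 → 1: weight = 5, length = 1, mean = 5/1 ≈ 5.000
  cycle 2 → 2: weight = 8, length = 1, mean = 8/1 ≈ 8.000
  cycle 0 → 1 → 0: weight = 17, length = 2, mean = 17/2 ≈ 8.500
  cycle 0 → 2 → 0: weight = 11, length = 2, mean = 11/2 ≈ 5.500
  cycle 1 → 0 → 1: weight = 17, length = 2, mean = 17/2 ≈ 8.500
Minimum mean = 2.000, attained e.g. along the cycle 0 → 0 with weight 2 and length 1. So λ(A) = 2/1 = 2.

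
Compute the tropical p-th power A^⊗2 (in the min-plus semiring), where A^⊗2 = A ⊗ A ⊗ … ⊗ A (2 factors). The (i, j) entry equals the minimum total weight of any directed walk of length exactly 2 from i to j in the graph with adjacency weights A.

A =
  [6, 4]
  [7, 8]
A^⊗2 =
  [11, 10]
  [13, 11]

Each entry (A^⊗2)_ij equals the minimum over all length-2 walks i = v_0 → v_1 → … → v_2 = j of Σ_t A[v_t][v_{t+1}]. For example, for (i, j) = (0, 1) we minimise over 2 possible intermediate vertex sequences; the minimum is 10, attained along the walk 0 → 0 → 1.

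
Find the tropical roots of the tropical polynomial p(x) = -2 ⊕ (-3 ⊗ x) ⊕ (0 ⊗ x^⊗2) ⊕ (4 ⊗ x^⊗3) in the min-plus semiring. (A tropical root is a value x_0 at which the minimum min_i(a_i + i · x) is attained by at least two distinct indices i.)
Roots: {-4, -3, 1}

Each tropical root is a break point of the lower envelope of the lines y = a_i + i · x (there are 4 lines, with slopes 0, 1, ..., 3). Only the lines that attain the minimum somewhere contribute to roots; other lines are dominated. Here the surviving (envelope) indices are i = 3, i = 2, i = 1, i = 0.
Intersections between consecutive envelope lines give the roots: for adjacent envelope indices i < j the intersection is x = (a_i − a_j) / (j − i). Reading off the sorted break points: {-4, -3, 1}.
Verification: at each break x_0, at least two indices attain the minimum of min_i(a_i + i · x_0).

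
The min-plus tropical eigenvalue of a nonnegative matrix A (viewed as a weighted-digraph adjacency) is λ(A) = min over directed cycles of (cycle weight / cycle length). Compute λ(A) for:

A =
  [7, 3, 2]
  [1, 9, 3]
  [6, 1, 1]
λ(A) = 1

Enumerate directed cycles and compute their means (weight / length). Sample:
  cycle 0 → 0: weight = 7, length = 1, mean = 7/1 ≈ 7.000
  cycle 1 → 1: weight = 9, length = 1, mean = 9/1 ≈ 9.000
  cycle 2 → 2: weight = 1, length = 1, mean = 1/1 ≈ 1.000
  cycle 0 → 1 → 0: weight = 4, length = 2, mean = 4/2 ≈ 2.000
  cycle 0 → 2 → 0: weight = 8, length = 2, mean = 8/2 ≈ 4.000
  cycle 1 → 0 → 1: weight = 4, length = 2, mean = 4/2 ≈ 2.000
Minimum mean = 1.000, attained e.g. along the cycle 2 → 2 with weight 1 and length 1. So λ(A) = 1/1 = 1.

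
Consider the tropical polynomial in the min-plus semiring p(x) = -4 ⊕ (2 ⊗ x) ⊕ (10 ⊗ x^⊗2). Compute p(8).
p(8) = -4

A tropical monomial a ⊗ x^⊗i evaluates to a + i · x. Evaluating each term at x = 8:
  Term 0 contributes -4 + 0 · 8 = -4
  Term 1 contributes 2 + 1 · 8 = 10
  Term 2 contributes 10 + 2 · 8 = 26
p(8) = ⊕ of these = min[-4, 10, 26] = -4.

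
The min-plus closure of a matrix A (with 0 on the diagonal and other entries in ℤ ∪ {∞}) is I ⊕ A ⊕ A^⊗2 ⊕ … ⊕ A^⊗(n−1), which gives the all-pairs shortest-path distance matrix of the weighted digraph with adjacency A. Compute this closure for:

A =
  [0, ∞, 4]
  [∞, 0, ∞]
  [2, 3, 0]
Closure =
  [0, 7, 4]
  [∞, 0, ∞]
  [2, 3, 0]

This is the Floyd-Warshall all-pairs shortest-path computation. For each intermediate vertex k = 0, 1, …, 2, update dist[i][j] ← min(dist[i][j], dist[i][k] + dist[k][j]). The final matrix gives, for each (i, j), the minimum total weight of any directed path from i to j (possibly empty when i = j).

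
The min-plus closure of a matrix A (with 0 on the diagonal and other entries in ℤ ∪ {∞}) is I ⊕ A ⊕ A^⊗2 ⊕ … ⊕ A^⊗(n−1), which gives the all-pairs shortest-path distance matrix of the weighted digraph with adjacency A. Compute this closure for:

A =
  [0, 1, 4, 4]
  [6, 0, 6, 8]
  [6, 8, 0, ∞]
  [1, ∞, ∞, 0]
Closure =
  [0, 1, 4, 4]
  [6, 0, 6, 8]
  [6, 7, 0, 10]
  [1, 2, 5, 0]

This is the Floyd-Warshall all-pairs shortest-path computation. For each intermediate vertex k = 0, 1, …, 3, update dist[i][j] ← min(dist[i][j], dist[i][k] + dist[k][j]). The final matrix gives, for each (i, j), the minimum total weight of any directed path from i to j (possibly empty when i = j).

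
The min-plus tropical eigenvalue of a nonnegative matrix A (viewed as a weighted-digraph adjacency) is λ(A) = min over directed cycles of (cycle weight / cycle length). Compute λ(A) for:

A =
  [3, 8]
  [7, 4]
λ(A) = 3

Enumerate directed cycles and compute their means (weight / length). Sample:
  cycle 0 → 0: weight = 3, length = 1, mean = 3/1 ≈ 3.000
  cycle 1 → 1: weight = 4, length = 1, mean = 4/1 ≈ 4.000
  cycle 0 → 1 → 0: weight = 15, length = 2, mean = 15/2 ≈ 7.500
  cycle 1 → 0 → 1: weight = 15, length = 2, mean = 15/2 ≈ 7.500
Minimum mean = 3.000, attained e.g. along the cycle 0 → 0 with weight 3 and length 1. So λ(A) = 3/1 = 3.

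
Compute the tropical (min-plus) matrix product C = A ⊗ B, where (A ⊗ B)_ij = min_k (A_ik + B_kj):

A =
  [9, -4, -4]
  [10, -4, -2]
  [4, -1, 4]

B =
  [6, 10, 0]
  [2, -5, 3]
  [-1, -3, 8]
A ⊗ B =
  [-5, -9, -1]
  [-3, -9, -1]
  [1, -6, 2]

Apply the min-plus product entry-by-entry:
  C[0][0] = min over k of (A[0][0] + B[0][0] = 9 + 6 = 15, A[0][1] + B[1][0] = -4 + 2 = -2, A[0][2] + B[2][0] = -4 + -1 = -5) = -5 (attained at k = 2)
  C[0][1] = min over k of (A[0][0] + B[0][1] = 9 + 10 = 19, A[0][1] + B[1][1] = -4 + -5 = -9, A[0][2] + B[2][1] = -4 + -3 = -7) = -9 (attained at k = 1)
  C[0][2] = min over k of (A[0][0] + B[0][2] = 9 + 0 = 9, A[0][1] + B[1][2] = -4 + 3 = -1, A[0][2] + B[2][2] = -4 + 8 = 4) = -1 (attained at k = 1)
  C[1][0] = min over k of (A[1][0] + B[0][0] = 10 + 6 = 16, A[1][1] + B[1][0] = -4 + 2 = -2, A[1][2] + B[2][0] = -2 + -1 = -3) = -3 (attained at k = 2)
  C[1][1] = min over k of (A[1][0] + B[0][1] = 10 + 10 = 20, A[1][1] + B[1][1] = -4 + -5 = -9, A[1][2] + B[2][1] = -2 + -3 = -5) = -9 (attained at k = 1)
  C[1][2] = min over k of (A[1][0] + B[0][2] = 10 + 0 = 10, A[1][1] + B[1][2] = -4 + 3 = -1, A[1][2] + B[2][2] = -2 + 8 = 6) = -1 (attained at k = 1)
  C[2][0] = min over k of (A[2][0] + B[0][0] = 4 + 6 = 10, A[2][1] + B[1][0] = -1 + 2 = 1, A[2][2] + B[2][0] = 4 + -1 = 3) = 1 (attained at k = 1)
  C[2][1] = min over k of (A[2][0] + B[0][1] = 4 + 10 = 14, A[2][1] + B[1][1] = -1 + -5 = -6, A[2][2] + B[2][1] = 4 + -3 = 1) = -6 (attained at k = 1)
  C[2][2] = min over k of (A[2][0] + B[0][2] = 4 + 0 = 4, A[2][1] + B[1][2] = -1 + 3 = 2, A[2][2] + B[2][2] = 4 + 8 = 12) = 2 (attained at k = 1)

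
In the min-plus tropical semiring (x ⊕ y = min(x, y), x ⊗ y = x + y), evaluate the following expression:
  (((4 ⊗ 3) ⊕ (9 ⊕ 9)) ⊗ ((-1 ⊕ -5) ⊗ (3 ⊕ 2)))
(((4 ⊗ 3) ⊕ (9 ⊕ 9)) ⊗ ((-1 ⊕ -5) ⊗ (3 ⊕ 2))) = 4

Expand innermost to outermost. Recall ⊕ takes the minimum of its arguments and ⊗ takes their sum. Working out the expression (((4 ⊗ 3) ⊕ (9 ⊕ 9)) ⊗ ((-1 ⊕ -5) ⊗ (3 ⊕ 2))) gives 4.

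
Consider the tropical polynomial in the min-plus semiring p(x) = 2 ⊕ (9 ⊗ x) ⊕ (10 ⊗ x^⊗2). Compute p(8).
p(8) = 2

A tropical monomial a ⊗ x^⊗i evaluates to a + i · x. Evaluating each term at x = 8:
  Term 0 contributes 2 + 0 · 8 = 2
  Term 1 contributes 9 + 1 · 8 = 17
  Term 2 contributes 10 + 2 · 8 = 26
p(8) = ⊕ of these = min[2, 17, 26] = 2.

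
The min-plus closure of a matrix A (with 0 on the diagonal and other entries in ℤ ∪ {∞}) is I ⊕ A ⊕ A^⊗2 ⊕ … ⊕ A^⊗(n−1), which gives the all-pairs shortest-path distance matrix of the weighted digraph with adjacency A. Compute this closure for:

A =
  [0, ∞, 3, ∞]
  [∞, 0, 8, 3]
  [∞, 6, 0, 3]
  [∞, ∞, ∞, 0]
Closure =
  [0, 9, 3, 6]
  [∞, 0, 8, 3]
  [∞, 6, 0, 3]
  [∞, ∞, ∞, 0]

This is the Floyd-Warshall all-pairs shortest-path computation. For each intermediate vertex k = 0, 1, …, 3, update dist[i][j] ← min(dist[i][j], dist[i][k] + dist[k][j]). The final matrix gives, for each (i, j), the minimum total weight of any directed path from i to j (possibly empty when i = j).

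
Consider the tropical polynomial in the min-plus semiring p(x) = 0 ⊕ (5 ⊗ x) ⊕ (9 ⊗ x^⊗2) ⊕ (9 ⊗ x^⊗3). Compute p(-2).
p(-2) = 0

A tropical monomial a ⊗ x^⊗i evaluates to a + i · x. Evaluating each term at x = -2:
  Term 0 contributes 0 + 0 · -2 = 0
  Term 1 contributes 5 + 1 · -2 = 3
  Term 2 contributes 9 + 2 · -2 = 5
  Term 3 contributes 9 + 3 · -2 = 3
p(-2) = ⊕ of these = min[0, 3, 5, 3] = 0.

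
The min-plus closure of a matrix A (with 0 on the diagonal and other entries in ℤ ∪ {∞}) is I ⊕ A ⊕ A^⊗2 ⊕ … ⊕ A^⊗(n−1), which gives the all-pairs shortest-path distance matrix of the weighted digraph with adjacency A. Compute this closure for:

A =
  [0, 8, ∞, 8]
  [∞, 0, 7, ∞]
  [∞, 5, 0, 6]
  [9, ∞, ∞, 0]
Closure =
  [0, 8, 15, 8]
  [22, 0, 7, 13]
  [15, 5, 0, 6]
  [9, 17, 24, 0]

This is the Floyd-Warshall all-pairs shortest-path computation. For each intermediate vertex k = 0, 1, …, 3, update dist[i][j] ← min(dist[i][j], dist[i][k] + dist[k][j]). The final matrix gives, for each (i, j), the minimum total weight of any directed path from i to j (possibly empty when i = j).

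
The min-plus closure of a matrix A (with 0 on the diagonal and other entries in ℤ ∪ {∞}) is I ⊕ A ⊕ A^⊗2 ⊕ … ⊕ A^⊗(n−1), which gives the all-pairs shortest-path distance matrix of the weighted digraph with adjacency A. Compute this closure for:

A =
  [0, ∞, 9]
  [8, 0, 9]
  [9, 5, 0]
Closure =
  [0, 14, 9]
  [8, 0, 9]
  [9, 5, 0]

This is the Floyd-Warshall all-pairs shortest-path computation. For each intermediate vertex k = 0, 1, …, 2, update dist[i][j] ← min(dist[i][j], dist[i][k] + dist[k][j]). The final matrix gives, for each (i, j), the minimum total weight of any directed path from i to j (possibly empty when i = j).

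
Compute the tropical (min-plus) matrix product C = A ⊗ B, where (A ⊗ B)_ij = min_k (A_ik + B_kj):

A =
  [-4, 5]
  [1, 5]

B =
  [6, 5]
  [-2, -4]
A ⊗ B =
  [2, 1]
  [3, 1]

Apply the min-plus product entry-by-entry:
  C[0][0] = min over k of (A[0][0] + B[0][0] = -4 + 6 = 2, A[0][1] + B[1][0] = 5 + -2 = 3) = 2 (attained at k = 0)
  C[0][1] = min over k of (A[0][0] + B[0][1] = -4 + 5 = 1, A[0][1] + B[1][1] = 5 + -4 = 1) = 1 (attained at k = 0)
  C[1][0] = min over k of (A[1][0] + B[0][0] = 1 + 6 = 7, A[1][1] + B[1][0] = 5 + -2 = 3) = 3 (attained at k = 1)
  C[1][1] = min over k of (A[1][0] + B[0][1] = 1 + 5 = 6, A[1][1] + B[1][1] = 5 + -4 = 1) = 1 (attained at k = 1)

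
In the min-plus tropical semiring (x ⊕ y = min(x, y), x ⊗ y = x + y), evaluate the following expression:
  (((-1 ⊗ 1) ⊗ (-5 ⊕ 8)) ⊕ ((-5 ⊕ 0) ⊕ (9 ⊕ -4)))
(((-1 ⊗ 1) ⊗ (-5 ⊕ 8)) ⊕ ((-5 ⊕ 0) ⊕ (9 ⊕ -4))) = -5

Expand innermost to outermost. Recall ⊕ takes the minimum of its arguments and ⊗ takes their sum. Working out the expression (((-1 ⊗ 1) ⊗ (-5 ⊕ 8)) ⊕ ((-5 ⊕ 0) ⊕ (9 ⊕ -4))) gives -5.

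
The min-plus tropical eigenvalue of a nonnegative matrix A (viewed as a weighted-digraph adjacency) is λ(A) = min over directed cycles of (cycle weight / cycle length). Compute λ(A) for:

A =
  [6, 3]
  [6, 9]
λ(A) = 9/2

Enumerate directed cycles and compute their means (weight / length). Sample:
  cycle 0 → 0: weight = 6, length = 1, mean = 6/1 ≈ 6.000
  cycle 1 → 1: weight = 9, length = 1, mean = 9/1 ≈ 9.000
  cycle 0 → 1 → 0: weight = 9, length = 2, mean = 9/2 ≈ 4.500
  cycle 1 → 0 → 1: weight = 9, length = 2, mean = 9/2 ≈ 4.500
Minimum mean = 4.500, attained e.g. along the cycle 0 → 1 → 0 with weight 9 and length 2. So λ(A) = 9/2 = 9/2.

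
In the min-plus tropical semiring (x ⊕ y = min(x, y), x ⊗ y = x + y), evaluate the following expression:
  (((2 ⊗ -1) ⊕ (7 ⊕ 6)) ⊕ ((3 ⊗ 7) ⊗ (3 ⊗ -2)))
(((2 ⊗ -1) ⊕ (7 ⊕ 6)) ⊕ ((3 ⊗ 7) ⊗ (3 ⊗ -2))) = 1

Expand innermost to outermost. Recall ⊕ takes the minimum of its arguments and ⊗ takes their sum. Working out the expression (((2 ⊗ -1) ⊕ (7 ⊕ 6)) ⊕ ((3 ⊗ 7) ⊗ (3 ⊗ -2))) gives 1.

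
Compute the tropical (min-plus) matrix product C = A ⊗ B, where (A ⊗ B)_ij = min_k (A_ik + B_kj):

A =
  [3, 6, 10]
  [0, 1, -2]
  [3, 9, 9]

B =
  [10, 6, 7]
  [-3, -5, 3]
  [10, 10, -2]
A ⊗ B =
  [3, 1, 8]
  [-2, -4, -4]
  [6, 4, 7]

Apply the min-plus product entry-by-entry:
  C[0][0] = min over k of (A[0][0] + B[0][0] = 3 + 10 = 13, A[0][1] + B[1][0] = 6 + -3 = 3, A[0][2] + B[2][0] = 10 + 10 = 20) = 3 (attained at k = 1)
  C[0][1] = min over k of (A[0][0] + B[0][1] = 3 + 6 = 9, A[0][1] + B[1][1] = 6 + -5 = 1, A[0][2] + B[2][1] = 10 + 10 = 20) = 1 (attained at k = 1)
  C[0][2] = min over k of (A[0][0] + B[0][2] = 3 + 7 = 10, A[0][1] + B[1][2] = 6 + 3 = 9, A[0][2] + B[2][2] = 10 + -2 = 8) = 8 (attained at k = 2)
  C[1][0] = min over k of (A[1][0] + B[0][0] = 0 + 10 = 10, A[1][1] + B[1][0] = 1 + -3 = -2, A[1][2] + B[2][0] = -2 + 10 = 8) = -2 (attained at k = 1)
  C[1][1] = min over k of (A[1][0] + B[0][1] = 0 + 6 = 6, A[1][1] + B[1][1] = 1 + -5 = -4, A[1][2] + B[2][1] = -2 + 10 = 8) = -4 (attained at k = 1)
  C[1][2] = min over k of (A[1][0] + B[0][2] = 0 + 7 = 7, A[1][1] + B[1][2] = 1 + 3 = 4, A[1][2] + B[2][2] = -2 + -2 = -4) = -4 (attained at k = 2)
  C[2][0] = min over k of (A[2][0] + B[0][0] = 3 + 10 = 13, A[2][1] + B[1][0] = 9 + -3 = 6, A[2][2] + B[2][0] = 9 + 10 = 19) = 6 (attained at k = 1)
  C[2][1] = min over k of (A[2][0] + B[0][1] = 3 + 6 = 9, A[2][1] + B[1][1] = 9 + -5 = 4, A[2][2] + B[2][1] = 9 + 10 = 19) = 4 (attained at k = 1)
  C[2][2] = min over k of (A[2][0] + B[0][2] = 3 + 7 = 10, A[2][1] + B[1][2] = 9 + 3 = 12, A[2][2] + B[2][2] = 9 + -2 = 7) = 7 (attained at k = 2)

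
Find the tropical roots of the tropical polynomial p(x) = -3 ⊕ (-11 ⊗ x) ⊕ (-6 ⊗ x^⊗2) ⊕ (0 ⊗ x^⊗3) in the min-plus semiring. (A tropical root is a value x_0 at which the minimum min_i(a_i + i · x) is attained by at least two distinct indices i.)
Roots: {-6, -5, 8}

Each tropical root is a break point of the lower envelope of the lines y = a_i + i · x (there are 4 lines, with slopes 0, 1, ..., 3). Only the lines that attain the minimum somewhere contribute to roots; other lines are dominated. Here the surviving (envelope) indices are i = 3, i = 2, i = 1, i = 0.
Intersections between consecutive envelope lines give the roots: for adjacent envelope indices i < j the intersection is x = (a_i − a_j) / (j − i). Reading off the sorted break points: {-6, -5, 8}.
Verification: at each break x_0, at least two indices attain the minimum of min_i(a_i + i · x_0).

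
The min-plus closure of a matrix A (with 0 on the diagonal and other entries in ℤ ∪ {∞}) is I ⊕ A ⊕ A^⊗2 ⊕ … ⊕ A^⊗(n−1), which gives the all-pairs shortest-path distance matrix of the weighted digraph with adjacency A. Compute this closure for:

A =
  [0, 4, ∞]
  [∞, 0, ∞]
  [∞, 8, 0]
Closure =
  [0, 4, ∞]
  [∞, 0, ∞]
  [∞, 8, 0]

This is the Floyd-Warshall all-pairs shortest-path computation. For each intermediate vertex k = 0, 1, …, 2, update dist[i][j] ← min(dist[i][j], dist[i][k] + dist[k][j]). The final matrix gives, for each (i, j), the minimum total weight of any directed path from i to j (possibly empty when i = j).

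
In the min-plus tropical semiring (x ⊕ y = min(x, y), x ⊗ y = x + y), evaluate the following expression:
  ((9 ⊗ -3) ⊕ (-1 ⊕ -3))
((9 ⊗ -3) ⊕ (-1 ⊕ -3)) = -3

Expand innermost to outermost. Recall ⊕ takes the minimum of its arguments and ⊗ takes their sum. Working out the expression ((9 ⊗ -3) ⊕ (-1 ⊕ -3)) gives -3.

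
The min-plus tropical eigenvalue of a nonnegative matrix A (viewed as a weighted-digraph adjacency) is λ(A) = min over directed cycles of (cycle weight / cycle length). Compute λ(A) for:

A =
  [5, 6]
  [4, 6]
λ(A) = 5

Enumerate directed cycles and compute their means (weight / length). Sample:
  cycle 0 → 0: weight = 5, length = 1, mean = 5/1 ≈ 5.000
  cycle 1 → 1: weight = 6, length = 1, mean = 6/1 ≈ 6.000
  cycle 0 → 1 → 0: weight = 10, length = 2, mean = 10/2 ≈ 5.000
  cycle 1 → 0 → 1: weight = 10, length = 2, mean = 10/2 ≈ 5.000
Minimum mean = 5.000, attained e.g. along the cycle 0 → 0 with weight 5 and length 1. So λ(A) = 5/1 = 5.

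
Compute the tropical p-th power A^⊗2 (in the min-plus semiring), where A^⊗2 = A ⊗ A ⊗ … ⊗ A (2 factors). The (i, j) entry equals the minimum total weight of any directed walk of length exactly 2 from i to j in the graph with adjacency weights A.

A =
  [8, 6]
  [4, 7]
A^⊗2 =
  [10, 13]
  [11, 10]

Each entry (A^⊗2)_ij equals the minimum over all length-2 walks i = v_0 → v_1 → … → v_2 = j of Σ_t A[v_t][v_{t+1}]. For example, for (i, j) = (0, 1) we minimise over 2 possible intermediate vertex sequences; the minimum is 13, attained along the walk 0 → 1 → 1.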